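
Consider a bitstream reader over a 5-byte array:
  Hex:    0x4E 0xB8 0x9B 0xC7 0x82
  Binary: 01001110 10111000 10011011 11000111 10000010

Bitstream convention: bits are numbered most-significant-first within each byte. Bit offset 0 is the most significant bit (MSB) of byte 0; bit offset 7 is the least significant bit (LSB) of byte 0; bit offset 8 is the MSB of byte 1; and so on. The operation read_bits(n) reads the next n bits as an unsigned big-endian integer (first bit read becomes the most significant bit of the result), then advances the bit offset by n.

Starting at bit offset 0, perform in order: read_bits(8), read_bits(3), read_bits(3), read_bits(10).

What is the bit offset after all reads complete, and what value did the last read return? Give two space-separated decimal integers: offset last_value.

Answer: 24 155

Derivation:
Read 1: bits[0:8] width=8 -> value=78 (bin 01001110); offset now 8 = byte 1 bit 0; 32 bits remain
Read 2: bits[8:11] width=3 -> value=5 (bin 101); offset now 11 = byte 1 bit 3; 29 bits remain
Read 3: bits[11:14] width=3 -> value=6 (bin 110); offset now 14 = byte 1 bit 6; 26 bits remain
Read 4: bits[14:24] width=10 -> value=155 (bin 0010011011); offset now 24 = byte 3 bit 0; 16 bits remain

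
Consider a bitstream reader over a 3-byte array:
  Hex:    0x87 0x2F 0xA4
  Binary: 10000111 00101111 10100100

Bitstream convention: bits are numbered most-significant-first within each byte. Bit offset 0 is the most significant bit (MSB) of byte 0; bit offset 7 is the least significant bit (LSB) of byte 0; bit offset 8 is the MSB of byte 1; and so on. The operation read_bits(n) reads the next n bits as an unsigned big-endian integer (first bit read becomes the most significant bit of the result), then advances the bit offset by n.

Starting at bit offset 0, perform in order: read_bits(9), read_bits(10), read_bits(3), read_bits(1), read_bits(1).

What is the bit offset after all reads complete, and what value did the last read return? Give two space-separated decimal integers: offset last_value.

Answer: 24 0

Derivation:
Read 1: bits[0:9] width=9 -> value=270 (bin 100001110); offset now 9 = byte 1 bit 1; 15 bits remain
Read 2: bits[9:19] width=10 -> value=381 (bin 0101111101); offset now 19 = byte 2 bit 3; 5 bits remain
Read 3: bits[19:22] width=3 -> value=1 (bin 001); offset now 22 = byte 2 bit 6; 2 bits remain
Read 4: bits[22:23] width=1 -> value=0 (bin 0); offset now 23 = byte 2 bit 7; 1 bits remain
Read 5: bits[23:24] width=1 -> value=0 (bin 0); offset now 24 = byte 3 bit 0; 0 bits remain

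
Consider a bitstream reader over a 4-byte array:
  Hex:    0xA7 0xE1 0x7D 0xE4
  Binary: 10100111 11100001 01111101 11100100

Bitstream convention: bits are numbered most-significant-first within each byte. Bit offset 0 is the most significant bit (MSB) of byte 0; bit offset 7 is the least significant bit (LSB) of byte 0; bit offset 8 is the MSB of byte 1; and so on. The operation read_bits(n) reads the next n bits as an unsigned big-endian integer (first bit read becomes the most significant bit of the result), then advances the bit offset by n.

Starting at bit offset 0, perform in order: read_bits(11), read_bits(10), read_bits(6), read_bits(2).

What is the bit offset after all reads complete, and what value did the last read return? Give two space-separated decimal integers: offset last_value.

Answer: 29 0

Derivation:
Read 1: bits[0:11] width=11 -> value=1343 (bin 10100111111); offset now 11 = byte 1 bit 3; 21 bits remain
Read 2: bits[11:21] width=10 -> value=47 (bin 0000101111); offset now 21 = byte 2 bit 5; 11 bits remain
Read 3: bits[21:27] width=6 -> value=47 (bin 101111); offset now 27 = byte 3 bit 3; 5 bits remain
Read 4: bits[27:29] width=2 -> value=0 (bin 00); offset now 29 = byte 3 bit 5; 3 bits remain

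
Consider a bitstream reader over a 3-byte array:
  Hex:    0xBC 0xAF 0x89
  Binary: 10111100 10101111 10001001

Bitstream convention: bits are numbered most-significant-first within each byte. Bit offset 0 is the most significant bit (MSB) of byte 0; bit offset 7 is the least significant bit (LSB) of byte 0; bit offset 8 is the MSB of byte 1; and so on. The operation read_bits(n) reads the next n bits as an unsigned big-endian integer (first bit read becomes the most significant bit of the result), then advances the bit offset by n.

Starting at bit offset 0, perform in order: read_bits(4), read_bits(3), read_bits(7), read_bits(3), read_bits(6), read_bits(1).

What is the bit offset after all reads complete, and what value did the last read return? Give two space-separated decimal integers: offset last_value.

Answer: 24 1

Derivation:
Read 1: bits[0:4] width=4 -> value=11 (bin 1011); offset now 4 = byte 0 bit 4; 20 bits remain
Read 2: bits[4:7] width=3 -> value=6 (bin 110); offset now 7 = byte 0 bit 7; 17 bits remain
Read 3: bits[7:14] width=7 -> value=43 (bin 0101011); offset now 14 = byte 1 bit 6; 10 bits remain
Read 4: bits[14:17] width=3 -> value=7 (bin 111); offset now 17 = byte 2 bit 1; 7 bits remain
Read 5: bits[17:23] width=6 -> value=4 (bin 000100); offset now 23 = byte 2 bit 7; 1 bits remain
Read 6: bits[23:24] width=1 -> value=1 (bin 1); offset now 24 = byte 3 bit 0; 0 bits remain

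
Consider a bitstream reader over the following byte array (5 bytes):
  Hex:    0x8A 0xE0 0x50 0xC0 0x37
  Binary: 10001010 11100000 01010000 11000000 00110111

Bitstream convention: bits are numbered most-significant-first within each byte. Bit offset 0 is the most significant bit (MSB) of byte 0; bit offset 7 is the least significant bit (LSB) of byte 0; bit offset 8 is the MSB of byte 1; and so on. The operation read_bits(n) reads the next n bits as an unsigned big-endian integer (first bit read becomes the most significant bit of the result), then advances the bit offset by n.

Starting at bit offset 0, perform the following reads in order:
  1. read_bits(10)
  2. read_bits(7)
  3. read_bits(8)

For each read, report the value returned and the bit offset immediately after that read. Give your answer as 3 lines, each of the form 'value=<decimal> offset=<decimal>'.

Read 1: bits[0:10] width=10 -> value=555 (bin 1000101011); offset now 10 = byte 1 bit 2; 30 bits remain
Read 2: bits[10:17] width=7 -> value=64 (bin 1000000); offset now 17 = byte 2 bit 1; 23 bits remain
Read 3: bits[17:25] width=8 -> value=161 (bin 10100001); offset now 25 = byte 3 bit 1; 15 bits remain

Answer: value=555 offset=10
value=64 offset=17
value=161 offset=25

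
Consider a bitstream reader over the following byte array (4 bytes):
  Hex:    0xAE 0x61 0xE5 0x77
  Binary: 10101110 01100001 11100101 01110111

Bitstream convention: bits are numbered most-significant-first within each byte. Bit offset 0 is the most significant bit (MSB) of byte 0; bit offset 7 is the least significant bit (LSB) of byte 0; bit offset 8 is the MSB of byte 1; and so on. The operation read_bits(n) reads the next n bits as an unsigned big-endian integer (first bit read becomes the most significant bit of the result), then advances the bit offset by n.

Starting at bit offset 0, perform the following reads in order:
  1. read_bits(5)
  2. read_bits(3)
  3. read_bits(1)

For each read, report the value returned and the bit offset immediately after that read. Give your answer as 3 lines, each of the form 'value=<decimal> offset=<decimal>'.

Answer: value=21 offset=5
value=6 offset=8
value=0 offset=9

Derivation:
Read 1: bits[0:5] width=5 -> value=21 (bin 10101); offset now 5 = byte 0 bit 5; 27 bits remain
Read 2: bits[5:8] width=3 -> value=6 (bin 110); offset now 8 = byte 1 bit 0; 24 bits remain
Read 3: bits[8:9] width=1 -> value=0 (bin 0); offset now 9 = byte 1 bit 1; 23 bits remain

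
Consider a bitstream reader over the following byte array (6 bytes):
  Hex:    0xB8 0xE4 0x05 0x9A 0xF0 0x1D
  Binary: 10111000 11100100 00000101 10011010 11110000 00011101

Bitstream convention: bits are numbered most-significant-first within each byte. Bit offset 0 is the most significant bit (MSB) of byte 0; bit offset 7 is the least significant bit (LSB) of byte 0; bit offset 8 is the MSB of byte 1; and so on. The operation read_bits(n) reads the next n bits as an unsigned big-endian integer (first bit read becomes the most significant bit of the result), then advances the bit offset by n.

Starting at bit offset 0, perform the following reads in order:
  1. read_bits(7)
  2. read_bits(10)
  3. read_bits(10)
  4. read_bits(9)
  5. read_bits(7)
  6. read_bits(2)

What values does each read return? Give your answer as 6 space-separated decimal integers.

Answer: 92 456 44 431 0 3

Derivation:
Read 1: bits[0:7] width=7 -> value=92 (bin 1011100); offset now 7 = byte 0 bit 7; 41 bits remain
Read 2: bits[7:17] width=10 -> value=456 (bin 0111001000); offset now 17 = byte 2 bit 1; 31 bits remain
Read 3: bits[17:27] width=10 -> value=44 (bin 0000101100); offset now 27 = byte 3 bit 3; 21 bits remain
Read 4: bits[27:36] width=9 -> value=431 (bin 110101111); offset now 36 = byte 4 bit 4; 12 bits remain
Read 5: bits[36:43] width=7 -> value=0 (bin 0000000); offset now 43 = byte 5 bit 3; 5 bits remain
Read 6: bits[43:45] width=2 -> value=3 (bin 11); offset now 45 = byte 5 bit 5; 3 bits remain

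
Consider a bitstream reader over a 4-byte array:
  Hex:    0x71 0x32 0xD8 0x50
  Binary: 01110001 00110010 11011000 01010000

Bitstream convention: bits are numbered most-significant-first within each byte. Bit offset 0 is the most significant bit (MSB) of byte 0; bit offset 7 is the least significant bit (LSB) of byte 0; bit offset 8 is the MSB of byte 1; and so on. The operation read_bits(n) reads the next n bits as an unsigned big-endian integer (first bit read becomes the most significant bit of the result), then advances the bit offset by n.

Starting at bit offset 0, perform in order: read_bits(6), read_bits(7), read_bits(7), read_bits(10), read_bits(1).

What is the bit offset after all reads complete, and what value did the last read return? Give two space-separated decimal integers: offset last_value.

Read 1: bits[0:6] width=6 -> value=28 (bin 011100); offset now 6 = byte 0 bit 6; 26 bits remain
Read 2: bits[6:13] width=7 -> value=38 (bin 0100110); offset now 13 = byte 1 bit 5; 19 bits remain
Read 3: bits[13:20] width=7 -> value=45 (bin 0101101); offset now 20 = byte 2 bit 4; 12 bits remain
Read 4: bits[20:30] width=10 -> value=532 (bin 1000010100); offset now 30 = byte 3 bit 6; 2 bits remain
Read 5: bits[30:31] width=1 -> value=0 (bin 0); offset now 31 = byte 3 bit 7; 1 bits remain

Answer: 31 0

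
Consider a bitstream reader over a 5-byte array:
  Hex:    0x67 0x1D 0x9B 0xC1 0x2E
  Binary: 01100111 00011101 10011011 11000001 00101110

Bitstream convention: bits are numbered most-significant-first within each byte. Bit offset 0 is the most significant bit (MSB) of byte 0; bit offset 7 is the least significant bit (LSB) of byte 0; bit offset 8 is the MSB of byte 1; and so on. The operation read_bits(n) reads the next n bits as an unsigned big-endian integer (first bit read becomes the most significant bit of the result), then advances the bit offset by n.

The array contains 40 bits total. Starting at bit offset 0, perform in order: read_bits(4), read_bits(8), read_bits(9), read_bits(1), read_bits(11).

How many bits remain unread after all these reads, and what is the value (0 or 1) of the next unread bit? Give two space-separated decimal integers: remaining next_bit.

Read 1: bits[0:4] width=4 -> value=6 (bin 0110); offset now 4 = byte 0 bit 4; 36 bits remain
Read 2: bits[4:12] width=8 -> value=113 (bin 01110001); offset now 12 = byte 1 bit 4; 28 bits remain
Read 3: bits[12:21] width=9 -> value=435 (bin 110110011); offset now 21 = byte 2 bit 5; 19 bits remain
Read 4: bits[21:22] width=1 -> value=0 (bin 0); offset now 22 = byte 2 bit 6; 18 bits remain
Read 5: bits[22:33] width=11 -> value=1922 (bin 11110000010); offset now 33 = byte 4 bit 1; 7 bits remain

Answer: 7 0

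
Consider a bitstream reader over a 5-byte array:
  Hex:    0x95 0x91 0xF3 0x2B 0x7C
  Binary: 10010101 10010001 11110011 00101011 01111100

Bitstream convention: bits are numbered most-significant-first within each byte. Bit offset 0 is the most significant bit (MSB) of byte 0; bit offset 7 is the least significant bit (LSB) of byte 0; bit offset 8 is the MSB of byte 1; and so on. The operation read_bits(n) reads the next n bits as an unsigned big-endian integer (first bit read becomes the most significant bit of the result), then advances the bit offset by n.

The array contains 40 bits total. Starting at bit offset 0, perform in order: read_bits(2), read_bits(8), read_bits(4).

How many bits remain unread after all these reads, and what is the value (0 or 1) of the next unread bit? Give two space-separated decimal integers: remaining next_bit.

Answer: 26 0

Derivation:
Read 1: bits[0:2] width=2 -> value=2 (bin 10); offset now 2 = byte 0 bit 2; 38 bits remain
Read 2: bits[2:10] width=8 -> value=86 (bin 01010110); offset now 10 = byte 1 bit 2; 30 bits remain
Read 3: bits[10:14] width=4 -> value=4 (bin 0100); offset now 14 = byte 1 bit 6; 26 bits remain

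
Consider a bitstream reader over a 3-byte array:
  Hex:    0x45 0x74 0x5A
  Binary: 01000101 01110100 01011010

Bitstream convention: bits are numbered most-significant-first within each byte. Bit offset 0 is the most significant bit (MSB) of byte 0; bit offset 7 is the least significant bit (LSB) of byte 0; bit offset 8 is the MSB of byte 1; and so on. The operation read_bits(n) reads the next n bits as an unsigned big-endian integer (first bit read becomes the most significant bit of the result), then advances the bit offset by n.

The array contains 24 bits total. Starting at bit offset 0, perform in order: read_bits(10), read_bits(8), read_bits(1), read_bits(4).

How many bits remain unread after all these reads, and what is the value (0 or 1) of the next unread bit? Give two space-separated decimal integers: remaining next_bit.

Answer: 1 0

Derivation:
Read 1: bits[0:10] width=10 -> value=277 (bin 0100010101); offset now 10 = byte 1 bit 2; 14 bits remain
Read 2: bits[10:18] width=8 -> value=209 (bin 11010001); offset now 18 = byte 2 bit 2; 6 bits remain
Read 3: bits[18:19] width=1 -> value=0 (bin 0); offset now 19 = byte 2 bit 3; 5 bits remain
Read 4: bits[19:23] width=4 -> value=13 (bin 1101); offset now 23 = byte 2 bit 7; 1 bits remain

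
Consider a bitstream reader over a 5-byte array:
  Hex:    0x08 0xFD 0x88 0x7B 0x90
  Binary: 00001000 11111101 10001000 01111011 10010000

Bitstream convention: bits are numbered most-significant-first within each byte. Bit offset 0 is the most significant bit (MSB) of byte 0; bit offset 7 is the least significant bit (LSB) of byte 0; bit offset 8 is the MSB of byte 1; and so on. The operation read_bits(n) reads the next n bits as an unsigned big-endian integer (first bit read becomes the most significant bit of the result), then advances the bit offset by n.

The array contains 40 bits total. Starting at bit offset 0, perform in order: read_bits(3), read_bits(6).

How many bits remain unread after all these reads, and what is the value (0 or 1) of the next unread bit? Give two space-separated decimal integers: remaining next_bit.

Answer: 31 1

Derivation:
Read 1: bits[0:3] width=3 -> value=0 (bin 000); offset now 3 = byte 0 bit 3; 37 bits remain
Read 2: bits[3:9] width=6 -> value=17 (bin 010001); offset now 9 = byte 1 bit 1; 31 bits remain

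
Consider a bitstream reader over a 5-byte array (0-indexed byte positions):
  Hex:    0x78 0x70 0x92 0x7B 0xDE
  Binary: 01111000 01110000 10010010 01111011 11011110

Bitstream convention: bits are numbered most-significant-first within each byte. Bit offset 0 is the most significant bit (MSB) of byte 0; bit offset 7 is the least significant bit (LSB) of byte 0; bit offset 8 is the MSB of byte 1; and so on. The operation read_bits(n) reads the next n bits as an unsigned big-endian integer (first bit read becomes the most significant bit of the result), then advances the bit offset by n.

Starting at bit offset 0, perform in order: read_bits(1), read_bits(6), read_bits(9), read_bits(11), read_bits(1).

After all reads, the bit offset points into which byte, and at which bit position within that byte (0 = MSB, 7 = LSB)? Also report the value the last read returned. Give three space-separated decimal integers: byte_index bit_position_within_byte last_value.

Answer: 3 4 1

Derivation:
Read 1: bits[0:1] width=1 -> value=0 (bin 0); offset now 1 = byte 0 bit 1; 39 bits remain
Read 2: bits[1:7] width=6 -> value=60 (bin 111100); offset now 7 = byte 0 bit 7; 33 bits remain
Read 3: bits[7:16] width=9 -> value=112 (bin 001110000); offset now 16 = byte 2 bit 0; 24 bits remain
Read 4: bits[16:27] width=11 -> value=1171 (bin 10010010011); offset now 27 = byte 3 bit 3; 13 bits remain
Read 5: bits[27:28] width=1 -> value=1 (bin 1); offset now 28 = byte 3 bit 4; 12 bits remain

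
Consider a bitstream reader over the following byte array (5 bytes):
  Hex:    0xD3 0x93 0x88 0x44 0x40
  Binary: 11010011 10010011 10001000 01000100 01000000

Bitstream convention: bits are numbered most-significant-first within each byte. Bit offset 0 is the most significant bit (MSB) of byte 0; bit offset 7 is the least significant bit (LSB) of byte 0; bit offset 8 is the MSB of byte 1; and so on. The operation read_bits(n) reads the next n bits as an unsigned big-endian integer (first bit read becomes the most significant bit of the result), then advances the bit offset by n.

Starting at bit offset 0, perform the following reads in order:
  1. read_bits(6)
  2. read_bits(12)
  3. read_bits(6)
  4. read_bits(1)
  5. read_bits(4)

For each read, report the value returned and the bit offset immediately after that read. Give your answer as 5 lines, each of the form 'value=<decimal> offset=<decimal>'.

Answer: value=52 offset=6
value=3662 offset=18
value=8 offset=24
value=0 offset=25
value=8 offset=29

Derivation:
Read 1: bits[0:6] width=6 -> value=52 (bin 110100); offset now 6 = byte 0 bit 6; 34 bits remain
Read 2: bits[6:18] width=12 -> value=3662 (bin 111001001110); offset now 18 = byte 2 bit 2; 22 bits remain
Read 3: bits[18:24] width=6 -> value=8 (bin 001000); offset now 24 = byte 3 bit 0; 16 bits remain
Read 4: bits[24:25] width=1 -> value=0 (bin 0); offset now 25 = byte 3 bit 1; 15 bits remain
Read 5: bits[25:29] width=4 -> value=8 (bin 1000); offset now 29 = byte 3 bit 5; 11 bits remain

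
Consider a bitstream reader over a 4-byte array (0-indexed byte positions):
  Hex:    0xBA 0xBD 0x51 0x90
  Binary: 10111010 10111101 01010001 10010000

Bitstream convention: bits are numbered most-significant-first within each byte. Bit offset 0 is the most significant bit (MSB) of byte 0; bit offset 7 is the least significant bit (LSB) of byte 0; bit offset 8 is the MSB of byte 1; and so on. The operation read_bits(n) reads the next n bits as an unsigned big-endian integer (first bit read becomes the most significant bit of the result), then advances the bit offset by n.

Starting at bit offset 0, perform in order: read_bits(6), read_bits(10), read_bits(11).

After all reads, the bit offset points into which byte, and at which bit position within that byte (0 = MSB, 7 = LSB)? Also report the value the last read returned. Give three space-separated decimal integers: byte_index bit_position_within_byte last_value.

Answer: 3 3 652

Derivation:
Read 1: bits[0:6] width=6 -> value=46 (bin 101110); offset now 6 = byte 0 bit 6; 26 bits remain
Read 2: bits[6:16] width=10 -> value=701 (bin 1010111101); offset now 16 = byte 2 bit 0; 16 bits remain
Read 3: bits[16:27] width=11 -> value=652 (bin 01010001100); offset now 27 = byte 3 bit 3; 5 bits remain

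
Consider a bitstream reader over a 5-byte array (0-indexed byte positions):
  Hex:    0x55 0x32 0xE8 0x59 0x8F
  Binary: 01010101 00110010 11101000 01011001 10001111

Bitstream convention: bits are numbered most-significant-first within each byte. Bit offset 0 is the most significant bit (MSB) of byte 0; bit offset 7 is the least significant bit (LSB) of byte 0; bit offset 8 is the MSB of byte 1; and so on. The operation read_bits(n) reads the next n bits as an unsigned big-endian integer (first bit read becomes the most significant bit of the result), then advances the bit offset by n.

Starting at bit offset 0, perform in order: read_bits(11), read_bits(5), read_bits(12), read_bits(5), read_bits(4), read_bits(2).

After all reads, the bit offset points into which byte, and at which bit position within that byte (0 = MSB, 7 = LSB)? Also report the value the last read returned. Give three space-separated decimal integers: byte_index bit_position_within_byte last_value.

Answer: 4 7 3

Derivation:
Read 1: bits[0:11] width=11 -> value=681 (bin 01010101001); offset now 11 = byte 1 bit 3; 29 bits remain
Read 2: bits[11:16] width=5 -> value=18 (bin 10010); offset now 16 = byte 2 bit 0; 24 bits remain
Read 3: bits[16:28] width=12 -> value=3717 (bin 111010000101); offset now 28 = byte 3 bit 4; 12 bits remain
Read 4: bits[28:33] width=5 -> value=19 (bin 10011); offset now 33 = byte 4 bit 1; 7 bits remain
Read 5: bits[33:37] width=4 -> value=1 (bin 0001); offset now 37 = byte 4 bit 5; 3 bits remain
Read 6: bits[37:39] width=2 -> value=3 (bin 11); offset now 39 = byte 4 bit 7; 1 bits remain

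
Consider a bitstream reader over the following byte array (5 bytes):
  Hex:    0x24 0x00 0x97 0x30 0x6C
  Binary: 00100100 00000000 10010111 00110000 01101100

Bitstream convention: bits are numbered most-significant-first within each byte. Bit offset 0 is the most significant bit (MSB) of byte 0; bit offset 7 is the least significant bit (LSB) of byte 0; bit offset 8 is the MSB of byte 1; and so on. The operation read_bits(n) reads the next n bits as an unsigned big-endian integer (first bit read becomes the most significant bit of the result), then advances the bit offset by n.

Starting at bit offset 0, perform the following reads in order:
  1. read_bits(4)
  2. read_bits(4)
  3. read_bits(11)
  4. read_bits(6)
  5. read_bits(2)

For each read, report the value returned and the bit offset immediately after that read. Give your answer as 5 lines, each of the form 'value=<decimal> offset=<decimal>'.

Answer: value=2 offset=4
value=4 offset=8
value=4 offset=19
value=46 offset=25
value=1 offset=27

Derivation:
Read 1: bits[0:4] width=4 -> value=2 (bin 0010); offset now 4 = byte 0 bit 4; 36 bits remain
Read 2: bits[4:8] width=4 -> value=4 (bin 0100); offset now 8 = byte 1 bit 0; 32 bits remain
Read 3: bits[8:19] width=11 -> value=4 (bin 00000000100); offset now 19 = byte 2 bit 3; 21 bits remain
Read 4: bits[19:25] width=6 -> value=46 (bin 101110); offset now 25 = byte 3 bit 1; 15 bits remain
Read 5: bits[25:27] width=2 -> value=1 (bin 01); offset now 27 = byte 3 bit 3; 13 bits remain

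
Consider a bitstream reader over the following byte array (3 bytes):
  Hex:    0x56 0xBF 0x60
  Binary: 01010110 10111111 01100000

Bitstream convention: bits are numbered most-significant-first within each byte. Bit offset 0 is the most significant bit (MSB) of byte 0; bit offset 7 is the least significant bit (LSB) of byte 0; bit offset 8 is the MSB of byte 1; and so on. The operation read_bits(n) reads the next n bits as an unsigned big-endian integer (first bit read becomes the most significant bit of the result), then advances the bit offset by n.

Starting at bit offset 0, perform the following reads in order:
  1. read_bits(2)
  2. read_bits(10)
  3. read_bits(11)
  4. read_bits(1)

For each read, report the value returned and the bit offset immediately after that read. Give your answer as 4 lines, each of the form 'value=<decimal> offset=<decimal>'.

Read 1: bits[0:2] width=2 -> value=1 (bin 01); offset now 2 = byte 0 bit 2; 22 bits remain
Read 2: bits[2:12] width=10 -> value=363 (bin 0101101011); offset now 12 = byte 1 bit 4; 12 bits remain
Read 3: bits[12:23] width=11 -> value=1968 (bin 11110110000); offset now 23 = byte 2 bit 7; 1 bits remain
Read 4: bits[23:24] width=1 -> value=0 (bin 0); offset now 24 = byte 3 bit 0; 0 bits remain

Answer: value=1 offset=2
value=363 offset=12
value=1968 offset=23
value=0 offset=24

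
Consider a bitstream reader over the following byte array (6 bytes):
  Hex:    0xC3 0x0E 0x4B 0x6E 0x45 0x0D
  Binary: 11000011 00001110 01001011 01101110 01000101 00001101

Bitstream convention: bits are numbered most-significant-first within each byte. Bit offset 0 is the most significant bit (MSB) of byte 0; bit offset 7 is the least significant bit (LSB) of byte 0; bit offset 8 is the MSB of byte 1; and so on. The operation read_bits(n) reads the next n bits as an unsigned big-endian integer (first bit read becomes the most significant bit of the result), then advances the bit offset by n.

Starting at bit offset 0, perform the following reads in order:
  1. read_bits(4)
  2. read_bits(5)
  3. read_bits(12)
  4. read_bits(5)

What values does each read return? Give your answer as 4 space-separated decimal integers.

Read 1: bits[0:4] width=4 -> value=12 (bin 1100); offset now 4 = byte 0 bit 4; 44 bits remain
Read 2: bits[4:9] width=5 -> value=6 (bin 00110); offset now 9 = byte 1 bit 1; 39 bits remain
Read 3: bits[9:21] width=12 -> value=457 (bin 000111001001); offset now 21 = byte 2 bit 5; 27 bits remain
Read 4: bits[21:26] width=5 -> value=13 (bin 01101); offset now 26 = byte 3 bit 2; 22 bits remain

Answer: 12 6 457 13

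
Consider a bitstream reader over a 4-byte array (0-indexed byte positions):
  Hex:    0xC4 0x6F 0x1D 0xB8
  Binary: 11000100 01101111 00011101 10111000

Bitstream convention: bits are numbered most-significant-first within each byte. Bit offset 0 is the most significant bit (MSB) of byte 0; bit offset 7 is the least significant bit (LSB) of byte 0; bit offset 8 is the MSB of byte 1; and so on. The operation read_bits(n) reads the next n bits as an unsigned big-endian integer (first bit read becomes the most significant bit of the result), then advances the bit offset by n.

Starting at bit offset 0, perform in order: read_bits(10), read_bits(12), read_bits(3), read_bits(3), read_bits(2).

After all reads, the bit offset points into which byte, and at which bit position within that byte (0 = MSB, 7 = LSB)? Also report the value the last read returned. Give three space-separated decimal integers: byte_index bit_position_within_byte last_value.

Read 1: bits[0:10] width=10 -> value=785 (bin 1100010001); offset now 10 = byte 1 bit 2; 22 bits remain
Read 2: bits[10:22] width=12 -> value=3015 (bin 101111000111); offset now 22 = byte 2 bit 6; 10 bits remain
Read 3: bits[22:25] width=3 -> value=3 (bin 011); offset now 25 = byte 3 bit 1; 7 bits remain
Read 4: bits[25:28] width=3 -> value=3 (bin 011); offset now 28 = byte 3 bit 4; 4 bits remain
Read 5: bits[28:30] width=2 -> value=2 (bin 10); offset now 30 = byte 3 bit 6; 2 bits remain

Answer: 3 6 2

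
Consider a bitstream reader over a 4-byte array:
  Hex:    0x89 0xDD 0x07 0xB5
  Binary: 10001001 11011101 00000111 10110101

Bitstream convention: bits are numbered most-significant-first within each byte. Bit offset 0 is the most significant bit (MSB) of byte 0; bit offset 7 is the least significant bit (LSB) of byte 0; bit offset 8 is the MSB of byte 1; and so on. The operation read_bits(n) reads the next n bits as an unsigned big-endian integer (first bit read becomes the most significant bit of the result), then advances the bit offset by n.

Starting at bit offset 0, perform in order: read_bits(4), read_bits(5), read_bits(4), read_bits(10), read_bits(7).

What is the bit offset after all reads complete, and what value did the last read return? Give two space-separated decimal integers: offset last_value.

Answer: 30 109

Derivation:
Read 1: bits[0:4] width=4 -> value=8 (bin 1000); offset now 4 = byte 0 bit 4; 28 bits remain
Read 2: bits[4:9] width=5 -> value=19 (bin 10011); offset now 9 = byte 1 bit 1; 23 bits remain
Read 3: bits[9:13] width=4 -> value=11 (bin 1011); offset now 13 = byte 1 bit 5; 19 bits remain
Read 4: bits[13:23] width=10 -> value=643 (bin 1010000011); offset now 23 = byte 2 bit 7; 9 bits remain
Read 5: bits[23:30] width=7 -> value=109 (bin 1101101); offset now 30 = byte 3 bit 6; 2 bits remain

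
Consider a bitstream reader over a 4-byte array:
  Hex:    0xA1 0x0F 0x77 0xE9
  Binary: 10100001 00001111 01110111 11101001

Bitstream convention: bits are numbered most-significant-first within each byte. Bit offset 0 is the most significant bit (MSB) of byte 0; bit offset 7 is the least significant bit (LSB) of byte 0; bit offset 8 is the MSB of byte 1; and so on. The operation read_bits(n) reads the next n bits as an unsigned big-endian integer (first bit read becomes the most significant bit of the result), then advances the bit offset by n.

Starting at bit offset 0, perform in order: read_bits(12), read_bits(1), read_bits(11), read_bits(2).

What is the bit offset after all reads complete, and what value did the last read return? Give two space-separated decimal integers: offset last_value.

Answer: 26 3

Derivation:
Read 1: bits[0:12] width=12 -> value=2576 (bin 101000010000); offset now 12 = byte 1 bit 4; 20 bits remain
Read 2: bits[12:13] width=1 -> value=1 (bin 1); offset now 13 = byte 1 bit 5; 19 bits remain
Read 3: bits[13:24] width=11 -> value=1911 (bin 11101110111); offset now 24 = byte 3 bit 0; 8 bits remain
Read 4: bits[24:26] width=2 -> value=3 (bin 11); offset now 26 = byte 3 bit 2; 6 bits remain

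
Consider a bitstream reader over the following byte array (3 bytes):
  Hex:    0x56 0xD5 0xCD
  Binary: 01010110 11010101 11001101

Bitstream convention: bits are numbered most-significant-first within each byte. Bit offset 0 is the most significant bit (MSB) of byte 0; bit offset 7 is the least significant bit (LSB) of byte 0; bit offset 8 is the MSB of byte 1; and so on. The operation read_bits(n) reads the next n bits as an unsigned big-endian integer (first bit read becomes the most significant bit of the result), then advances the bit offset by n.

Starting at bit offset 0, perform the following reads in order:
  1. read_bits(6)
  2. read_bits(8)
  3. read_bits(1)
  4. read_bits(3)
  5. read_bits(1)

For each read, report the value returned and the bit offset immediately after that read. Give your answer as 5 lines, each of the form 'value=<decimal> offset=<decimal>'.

Answer: value=21 offset=6
value=181 offset=14
value=0 offset=15
value=7 offset=18
value=0 offset=19

Derivation:
Read 1: bits[0:6] width=6 -> value=21 (bin 010101); offset now 6 = byte 0 bit 6; 18 bits remain
Read 2: bits[6:14] width=8 -> value=181 (bin 10110101); offset now 14 = byte 1 bit 6; 10 bits remain
Read 3: bits[14:15] width=1 -> value=0 (bin 0); offset now 15 = byte 1 bit 7; 9 bits remain
Read 4: bits[15:18] width=3 -> value=7 (bin 111); offset now 18 = byte 2 bit 2; 6 bits remain
Read 5: bits[18:19] width=1 -> value=0 (bin 0); offset now 19 = byte 2 bit 3; 5 bits remain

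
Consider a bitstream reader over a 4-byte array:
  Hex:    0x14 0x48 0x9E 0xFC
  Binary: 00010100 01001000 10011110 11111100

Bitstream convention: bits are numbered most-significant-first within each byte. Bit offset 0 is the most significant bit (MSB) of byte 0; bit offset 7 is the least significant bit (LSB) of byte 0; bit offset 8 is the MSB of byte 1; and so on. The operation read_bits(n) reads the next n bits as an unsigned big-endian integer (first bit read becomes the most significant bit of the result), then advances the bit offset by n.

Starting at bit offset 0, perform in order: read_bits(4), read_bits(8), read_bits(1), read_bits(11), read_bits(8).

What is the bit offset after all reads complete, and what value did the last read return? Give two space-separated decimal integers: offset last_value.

Read 1: bits[0:4] width=4 -> value=1 (bin 0001); offset now 4 = byte 0 bit 4; 28 bits remain
Read 2: bits[4:12] width=8 -> value=68 (bin 01000100); offset now 12 = byte 1 bit 4; 20 bits remain
Read 3: bits[12:13] width=1 -> value=1 (bin 1); offset now 13 = byte 1 bit 5; 19 bits remain
Read 4: bits[13:24] width=11 -> value=158 (bin 00010011110); offset now 24 = byte 3 bit 0; 8 bits remain
Read 5: bits[24:32] width=8 -> value=252 (bin 11111100); offset now 32 = byte 4 bit 0; 0 bits remain

Answer: 32 252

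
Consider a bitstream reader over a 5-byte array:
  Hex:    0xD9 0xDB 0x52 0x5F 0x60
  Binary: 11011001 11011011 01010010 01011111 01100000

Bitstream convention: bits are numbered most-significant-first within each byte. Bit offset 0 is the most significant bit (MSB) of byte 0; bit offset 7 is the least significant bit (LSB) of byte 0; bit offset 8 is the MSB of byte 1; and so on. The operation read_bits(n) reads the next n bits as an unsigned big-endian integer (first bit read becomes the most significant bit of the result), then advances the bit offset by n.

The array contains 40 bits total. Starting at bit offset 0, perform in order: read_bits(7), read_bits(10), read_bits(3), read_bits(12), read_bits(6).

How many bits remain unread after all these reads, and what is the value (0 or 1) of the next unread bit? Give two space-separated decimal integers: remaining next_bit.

Read 1: bits[0:7] width=7 -> value=108 (bin 1101100); offset now 7 = byte 0 bit 7; 33 bits remain
Read 2: bits[7:17] width=10 -> value=950 (bin 1110110110); offset now 17 = byte 2 bit 1; 23 bits remain
Read 3: bits[17:20] width=3 -> value=5 (bin 101); offset now 20 = byte 2 bit 4; 20 bits remain
Read 4: bits[20:32] width=12 -> value=607 (bin 001001011111); offset now 32 = byte 4 bit 0; 8 bits remain
Read 5: bits[32:38] width=6 -> value=24 (bin 011000); offset now 38 = byte 4 bit 6; 2 bits remain

Answer: 2 0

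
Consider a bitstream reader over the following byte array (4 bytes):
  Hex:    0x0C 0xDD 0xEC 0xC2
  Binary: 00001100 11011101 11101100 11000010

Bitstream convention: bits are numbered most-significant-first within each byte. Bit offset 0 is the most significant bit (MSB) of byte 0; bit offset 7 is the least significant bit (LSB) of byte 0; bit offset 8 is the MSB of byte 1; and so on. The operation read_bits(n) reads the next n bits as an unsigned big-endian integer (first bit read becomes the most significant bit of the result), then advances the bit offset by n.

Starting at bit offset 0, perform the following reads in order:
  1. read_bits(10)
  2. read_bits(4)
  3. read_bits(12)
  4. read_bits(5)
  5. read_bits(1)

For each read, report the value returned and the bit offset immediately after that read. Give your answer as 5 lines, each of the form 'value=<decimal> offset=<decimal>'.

Answer: value=51 offset=10
value=7 offset=14
value=1971 offset=26
value=1 offset=31
value=0 offset=32

Derivation:
Read 1: bits[0:10] width=10 -> value=51 (bin 0000110011); offset now 10 = byte 1 bit 2; 22 bits remain
Read 2: bits[10:14] width=4 -> value=7 (bin 0111); offset now 14 = byte 1 bit 6; 18 bits remain
Read 3: bits[14:26] width=12 -> value=1971 (bin 011110110011); offset now 26 = byte 3 bit 2; 6 bits remain
Read 4: bits[26:31] width=5 -> value=1 (bin 00001); offset now 31 = byte 3 bit 7; 1 bits remain
Read 5: bits[31:32] width=1 -> value=0 (bin 0); offset now 32 = byte 4 bit 0; 0 bits remain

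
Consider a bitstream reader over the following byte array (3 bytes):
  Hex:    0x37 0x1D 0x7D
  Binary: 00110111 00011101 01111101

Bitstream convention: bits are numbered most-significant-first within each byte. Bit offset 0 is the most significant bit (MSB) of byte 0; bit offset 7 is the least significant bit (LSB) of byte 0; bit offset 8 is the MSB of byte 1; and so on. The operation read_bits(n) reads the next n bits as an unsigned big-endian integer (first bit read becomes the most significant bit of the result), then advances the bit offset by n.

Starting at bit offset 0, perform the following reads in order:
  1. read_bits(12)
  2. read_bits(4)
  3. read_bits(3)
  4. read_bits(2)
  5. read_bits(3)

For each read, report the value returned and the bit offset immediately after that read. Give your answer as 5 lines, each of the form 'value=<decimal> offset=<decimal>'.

Answer: value=881 offset=12
value=13 offset=16
value=3 offset=19
value=3 offset=21
value=5 offset=24

Derivation:
Read 1: bits[0:12] width=12 -> value=881 (bin 001101110001); offset now 12 = byte 1 bit 4; 12 bits remain
Read 2: bits[12:16] width=4 -> value=13 (bin 1101); offset now 16 = byte 2 bit 0; 8 bits remain
Read 3: bits[16:19] width=3 -> value=3 (bin 011); offset now 19 = byte 2 bit 3; 5 bits remain
Read 4: bits[19:21] width=2 -> value=3 (bin 11); offset now 21 = byte 2 bit 5; 3 bits remain
Read 5: bits[21:24] width=3 -> value=5 (bin 101); offset now 24 = byte 3 bit 0; 0 bits remain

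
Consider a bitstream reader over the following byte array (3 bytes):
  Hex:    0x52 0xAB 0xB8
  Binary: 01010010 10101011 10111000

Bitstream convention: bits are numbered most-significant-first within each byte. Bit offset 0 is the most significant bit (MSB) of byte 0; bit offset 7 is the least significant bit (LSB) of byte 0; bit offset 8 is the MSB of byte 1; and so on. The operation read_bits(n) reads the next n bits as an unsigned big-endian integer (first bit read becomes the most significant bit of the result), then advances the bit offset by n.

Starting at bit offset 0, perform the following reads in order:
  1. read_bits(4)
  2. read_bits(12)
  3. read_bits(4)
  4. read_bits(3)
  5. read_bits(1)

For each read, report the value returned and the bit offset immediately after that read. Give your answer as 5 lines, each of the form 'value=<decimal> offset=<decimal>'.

Read 1: bits[0:4] width=4 -> value=5 (bin 0101); offset now 4 = byte 0 bit 4; 20 bits remain
Read 2: bits[4:16] width=12 -> value=683 (bin 001010101011); offset now 16 = byte 2 bit 0; 8 bits remain
Read 3: bits[16:20] width=4 -> value=11 (bin 1011); offset now 20 = byte 2 bit 4; 4 bits remain
Read 4: bits[20:23] width=3 -> value=4 (bin 100); offset now 23 = byte 2 bit 7; 1 bits remain
Read 5: bits[23:24] width=1 -> value=0 (bin 0); offset now 24 = byte 3 bit 0; 0 bits remain

Answer: value=5 offset=4
value=683 offset=16
value=11 offset=20
value=4 offset=23
value=0 offset=24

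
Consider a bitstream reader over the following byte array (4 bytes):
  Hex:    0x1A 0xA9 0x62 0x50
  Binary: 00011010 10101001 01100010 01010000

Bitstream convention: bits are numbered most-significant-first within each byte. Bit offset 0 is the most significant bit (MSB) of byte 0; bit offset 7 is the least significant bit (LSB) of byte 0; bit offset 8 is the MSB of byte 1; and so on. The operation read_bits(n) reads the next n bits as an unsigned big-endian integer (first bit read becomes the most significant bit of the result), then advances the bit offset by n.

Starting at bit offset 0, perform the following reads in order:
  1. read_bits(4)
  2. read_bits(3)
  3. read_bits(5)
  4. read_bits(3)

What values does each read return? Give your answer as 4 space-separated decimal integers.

Answer: 1 5 10 4

Derivation:
Read 1: bits[0:4] width=4 -> value=1 (bin 0001); offset now 4 = byte 0 bit 4; 28 bits remain
Read 2: bits[4:7] width=3 -> value=5 (bin 101); offset now 7 = byte 0 bit 7; 25 bits remain
Read 3: bits[7:12] width=5 -> value=10 (bin 01010); offset now 12 = byte 1 bit 4; 20 bits remain
Read 4: bits[12:15] width=3 -> value=4 (bin 100); offset now 15 = byte 1 bit 7; 17 bits remain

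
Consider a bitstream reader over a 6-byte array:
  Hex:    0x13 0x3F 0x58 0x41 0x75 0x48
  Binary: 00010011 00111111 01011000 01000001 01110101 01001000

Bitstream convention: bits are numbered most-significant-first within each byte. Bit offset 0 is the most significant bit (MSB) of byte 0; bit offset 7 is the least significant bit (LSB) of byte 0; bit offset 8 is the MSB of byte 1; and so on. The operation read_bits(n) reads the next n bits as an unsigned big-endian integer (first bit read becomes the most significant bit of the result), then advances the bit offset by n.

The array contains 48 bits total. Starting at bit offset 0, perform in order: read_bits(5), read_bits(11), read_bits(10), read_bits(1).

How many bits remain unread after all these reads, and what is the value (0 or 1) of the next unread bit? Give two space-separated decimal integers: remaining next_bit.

Answer: 21 0

Derivation:
Read 1: bits[0:5] width=5 -> value=2 (bin 00010); offset now 5 = byte 0 bit 5; 43 bits remain
Read 2: bits[5:16] width=11 -> value=831 (bin 01100111111); offset now 16 = byte 2 bit 0; 32 bits remain
Read 3: bits[16:26] width=10 -> value=353 (bin 0101100001); offset now 26 = byte 3 bit 2; 22 bits remain
Read 4: bits[26:27] width=1 -> value=0 (bin 0); offset now 27 = byte 3 bit 3; 21 bits remain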